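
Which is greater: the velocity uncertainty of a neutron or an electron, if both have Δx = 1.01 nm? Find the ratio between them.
The electron has the larger minimum velocity uncertainty, by a ratio of 1838.7.

For both particles, Δp_min = ℏ/(2Δx) = 5.221e-26 kg·m/s (same for both).

The velocity uncertainty is Δv = Δp/m:
- neutron: Δv = 5.221e-26 / 1.675e-27 = 3.117e+01 m/s = 31.169 m/s
- electron: Δv = 5.221e-26 / 9.109e-31 = 5.731e+04 m/s = 57.311 km/s

Ratio: 5.731e+04 / 3.117e+01 = 1838.7

The lighter particle has larger velocity uncertainty because Δv ∝ 1/m.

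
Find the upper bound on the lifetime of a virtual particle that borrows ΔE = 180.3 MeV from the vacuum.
1.825 ys

Using the energy-time uncertainty principle:
ΔEΔt ≥ ℏ/2

For a virtual particle borrowing energy ΔE, the maximum lifetime is:
Δt_max = ℏ/(2ΔE)

Converting energy:
ΔE = 180.3 MeV = 2.889e-11 J

Δt_max = (1.055e-34 J·s) / (2 × 2.889e-11 J)
Δt_max = 1.825e-24 s = 1.825 ys

Virtual particles with higher borrowed energy exist for shorter times.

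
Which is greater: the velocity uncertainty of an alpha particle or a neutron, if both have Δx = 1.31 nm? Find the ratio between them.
The neutron has the larger minimum velocity uncertainty, by a ratio of 4.0.

For both particles, Δp_min = ℏ/(2Δx) = 4.025e-26 kg·m/s (same for both).

The velocity uncertainty is Δv = Δp/m:
- alpha particle: Δv = 4.025e-26 / 6.645e-27 = 6.058e+00 m/s = 6.058 m/s
- neutron: Δv = 4.025e-26 / 1.675e-27 = 2.403e+01 m/s = 24.031 m/s

Ratio: 2.403e+01 / 6.058e+00 = 4.0

The lighter particle has larger velocity uncertainty because Δv ∝ 1/m.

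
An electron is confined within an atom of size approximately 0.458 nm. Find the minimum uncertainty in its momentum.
1.151 × 10^-25 kg·m/s

Using the Heisenberg uncertainty principle:
ΔxΔp ≥ ℏ/2

With Δx ≈ L = 4.580e-10 m (the confinement size):
Δp_min = ℏ/(2Δx)
Δp_min = (1.055e-34 J·s) / (2 × 4.580e-10 m)
Δp_min = 1.151e-25 kg·m/s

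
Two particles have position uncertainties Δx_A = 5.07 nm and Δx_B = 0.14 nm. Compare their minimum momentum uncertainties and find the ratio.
Particle B has the larger minimum momentum uncertainty, by a factor of 36.21.

For each particle, the minimum momentum uncertainty is Δp_min = ℏ/(2Δx):

Particle A: Δp_A = ℏ/(2×5.070e-09 m) = 1.040e-26 kg·m/s
Particle B: Δp_B = ℏ/(2×1.400e-10 m) = 3.766e-25 kg·m/s

Ratio: Δp_B/Δp_A = 36.21

Since Δp_min ∝ 1/Δx, the particle with smaller position uncertainty (B) has larger momentum uncertainty.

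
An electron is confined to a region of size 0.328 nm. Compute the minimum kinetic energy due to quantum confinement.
88.535 meV

Using the uncertainty principle:

1. Position uncertainty: Δx ≈ 3.280e-10 m
2. Minimum momentum uncertainty: Δp = ℏ/(2Δx) = 1.608e-25 kg·m/s
3. Minimum kinetic energy:
   KE = (Δp)²/(2m) = (1.608e-25)²/(2 × 9.109e-31 kg)
   KE = 1.418e-20 J = 88.535 meV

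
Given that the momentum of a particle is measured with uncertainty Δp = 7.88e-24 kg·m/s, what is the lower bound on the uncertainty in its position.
6.691 pm

Using the Heisenberg uncertainty principle:
ΔxΔp ≥ ℏ/2

The minimum uncertainty in position is:
Δx_min = ℏ/(2Δp)
Δx_min = (1.055e-34 J·s) / (2 × 7.880e-24 kg·m/s)
Δx_min = 6.691e-12 m = 6.691 pm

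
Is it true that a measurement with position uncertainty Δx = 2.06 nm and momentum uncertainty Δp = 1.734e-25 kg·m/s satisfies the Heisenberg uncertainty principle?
Yes, it satisfies the uncertainty principle.

Calculate the product ΔxΔp:
ΔxΔp = (2.060e-09 m) × (1.734e-25 kg·m/s)
ΔxΔp = 3.572e-34 J·s

Compare to the minimum allowed value ℏ/2:
ℏ/2 = 5.273e-35 J·s

Since ΔxΔp = 3.572e-34 J·s ≥ 5.273e-35 J·s = ℏ/2,
the measurement satisfies the uncertainty principle.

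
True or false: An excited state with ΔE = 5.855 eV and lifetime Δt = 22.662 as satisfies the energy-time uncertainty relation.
No, it violates the uncertainty relation.

Calculate the product ΔEΔt:
ΔE = 5.855 eV = 9.381e-19 J
ΔEΔt = (9.381e-19 J) × (2.266e-17 s)
ΔEΔt = 2.126e-35 J·s

Compare to the minimum allowed value ℏ/2:
ℏ/2 = 5.273e-35 J·s

Since ΔEΔt = 2.126e-35 J·s < 5.273e-35 J·s = ℏ/2,
this violates the uncertainty relation.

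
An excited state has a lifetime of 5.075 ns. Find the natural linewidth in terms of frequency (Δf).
15.680 MHz

Using the energy-time uncertainty principle and E = hf:
ΔEΔt ≥ ℏ/2
hΔf·Δt ≥ ℏ/2

The minimum frequency uncertainty is:
Δf = ℏ/(2hτ) = 1/(4πτ)
Δf = 1/(4π × 5.075e-09 s)
Δf = 1.568e+07 Hz = 15.680 MHz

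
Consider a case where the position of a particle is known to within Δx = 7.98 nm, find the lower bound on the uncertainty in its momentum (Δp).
6.608 × 10^-27 kg·m/s

Using the Heisenberg uncertainty principle:
ΔxΔp ≥ ℏ/2

The minimum uncertainty in momentum is:
Δp_min = ℏ/(2Δx)
Δp_min = (1.055e-34 J·s) / (2 × 7.980e-09 m)
Δp_min = 6.608e-27 kg·m/s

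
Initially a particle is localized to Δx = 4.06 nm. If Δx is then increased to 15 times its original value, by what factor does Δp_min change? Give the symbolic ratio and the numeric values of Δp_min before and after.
Original Δp_min = 1.299 × 10^-26 kg·m/s; new Δp'_min = 8.658 × 10^-28 kg·m/s; ratio Δp'_min/Δp_min = 1/15.

From the uncertainty principle ΔxΔp ≥ ℏ/2, the minimum momentum uncertainty is Δp_min = ℏ/(2Δx).

Original (Δx = 4.06 nm = 4.060e-09 m):
Δp_min = (1.055e-34 J·s)/(2 × 4.060e-09 m) = 1.299e-26 kg·m/s

When Δx → 15Δx:
Δp'_min = ℏ/(2 × 15Δx) = (1/15) × ℏ/(2Δx) = (1/15) × Δp_min
Δp'_min = 1/15 × 1.299e-26 kg·m/s = 8.658e-28 kg·m/s

Since Δp_min ∝ 1/Δx, when Δx is increased to 15 times its original value, Δp_min decreases to 1/15 of its original value.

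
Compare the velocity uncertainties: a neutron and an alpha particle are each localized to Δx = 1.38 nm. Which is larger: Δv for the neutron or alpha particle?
The neutron has the larger minimum velocity uncertainty, by a ratio of 4.0.

For both particles, Δp_min = ℏ/(2Δx) = 3.821e-26 kg·m/s (same for both).

The velocity uncertainty is Δv = Δp/m:
- neutron: Δv = 3.821e-26 / 1.675e-27 = 2.281e+01 m/s = 22.812 m/s
- alpha particle: Δv = 3.821e-26 / 6.645e-27 = 5.750e+00 m/s = 5.750 m/s

Ratio: 2.281e+01 / 5.750e+00 = 4.0

The lighter particle has larger velocity uncertainty because Δv ∝ 1/m.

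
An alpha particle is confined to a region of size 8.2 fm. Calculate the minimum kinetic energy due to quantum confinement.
19.420 keV

Using the uncertainty principle:

1. Position uncertainty: Δx ≈ 8.200e-15 m
2. Minimum momentum uncertainty: Δp = ℏ/(2Δx) = 6.430e-21 kg·m/s
3. Minimum kinetic energy:
   KE = (Δp)²/(2m) = (6.430e-21)²/(2 × 6.645e-27 kg)
   KE = 3.111e-15 J = 19.420 keV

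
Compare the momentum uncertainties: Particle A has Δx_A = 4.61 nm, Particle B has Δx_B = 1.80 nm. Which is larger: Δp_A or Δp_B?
Particle B has the larger minimum momentum uncertainty, by a factor of 2.56.

For each particle, the minimum momentum uncertainty is Δp_min = ℏ/(2Δx):

Particle A: Δp_A = ℏ/(2×4.610e-09 m) = 1.144e-26 kg·m/s
Particle B: Δp_B = ℏ/(2×1.800e-09 m) = 2.929e-26 kg·m/s

Ratio: Δp_B/Δp_A = 2.56

Since Δp_min ∝ 1/Δx, the particle with smaller position uncertainty (B) has larger momentum uncertainty.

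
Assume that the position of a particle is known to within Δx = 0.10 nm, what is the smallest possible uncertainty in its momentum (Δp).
5.273 × 10^-25 kg·m/s

Using the Heisenberg uncertainty principle:
ΔxΔp ≥ ℏ/2

The minimum uncertainty in momentum is:
Δp_min = ℏ/(2Δx)
Δp_min = (1.055e-34 J·s) / (2 × 1.000e-10 m)
Δp_min = 5.273e-25 kg·m/s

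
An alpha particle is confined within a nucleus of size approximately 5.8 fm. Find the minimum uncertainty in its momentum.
9.091 × 10^-21 kg·m/s

Using the Heisenberg uncertainty principle:
ΔxΔp ≥ ℏ/2

With Δx ≈ L = 5.800e-15 m (the confinement size):
Δp_min = ℏ/(2Δx)
Δp_min = (1.055e-34 J·s) / (2 × 5.800e-15 m)
Δp_min = 9.091e-21 kg·m/s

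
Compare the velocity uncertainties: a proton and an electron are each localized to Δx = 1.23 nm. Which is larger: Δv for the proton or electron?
The electron has the larger minimum velocity uncertainty, by a ratio of 1836.2.

For both particles, Δp_min = ℏ/(2Δx) = 4.287e-26 kg·m/s (same for both).

The velocity uncertainty is Δv = Δp/m:
- proton: Δv = 4.287e-26 / 1.673e-27 = 2.563e+01 m/s = 25.630 m/s
- electron: Δv = 4.287e-26 / 9.109e-31 = 4.706e+04 m/s = 47.060 km/s

Ratio: 4.706e+04 / 2.563e+01 = 1836.2

The lighter particle has larger velocity uncertainty because Δv ∝ 1/m.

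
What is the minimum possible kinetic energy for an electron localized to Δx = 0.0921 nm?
1.123 eV

Localizing a particle requires giving it sufficient momentum uncertainty:

1. From uncertainty principle: Δp ≥ ℏ/(2Δx)
   Δp_min = (1.055e-34 J·s) / (2 × 9.210e-11 m)
   Δp_min = 5.725e-25 kg·m/s

2. This momentum uncertainty corresponds to kinetic energy:
   KE ≈ (Δp)²/(2m) = (5.725e-25)²/(2 × 9.109e-31 kg)
   KE = 1.799e-19 J = 1.123 eV

Tighter localization requires more energy.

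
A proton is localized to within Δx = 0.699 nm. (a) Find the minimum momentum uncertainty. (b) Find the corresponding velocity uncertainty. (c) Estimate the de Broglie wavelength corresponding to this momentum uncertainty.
(a) Δp_min = 7.543 × 10^-26 kg·m/s
(b) Δv_min = 45.099 m/s
(c) λ_dB = 8.784 nm

Step-by-step:

(a) From the uncertainty principle:
Δp_min = ℏ/(2Δx) = (1.055e-34 J·s)/(2 × 6.990e-10 m) = 7.543e-26 kg·m/s

(b) The velocity uncertainty:
Δv = Δp/m = (7.543e-26 kg·m/s)/(1.673e-27 kg) = 4.510e+01 m/s = 45.099 m/s

(c) The de Broglie wavelength for this momentum:
λ = h/p = (6.626e-34 J·s)/(7.543e-26 kg·m/s) = 8.784e-09 m = 8.784 nm

Note: The de Broglie wavelength is comparable to the localization size, as expected from wave-particle duality.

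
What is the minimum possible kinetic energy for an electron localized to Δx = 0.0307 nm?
10.106 eV

Localizing a particle requires giving it sufficient momentum uncertainty:

1. From uncertainty principle: Δp ≥ ℏ/(2Δx)
   Δp_min = (1.055e-34 J·s) / (2 × 3.070e-11 m)
   Δp_min = 1.718e-24 kg·m/s

2. This momentum uncertainty corresponds to kinetic energy:
   KE ≈ (Δp)²/(2m) = (1.718e-24)²/(2 × 9.109e-31 kg)
   KE = 1.619e-18 J = 10.106 eV

Tighter localization requires more energy.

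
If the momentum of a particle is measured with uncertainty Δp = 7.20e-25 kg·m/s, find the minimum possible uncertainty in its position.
73.234 pm

Using the Heisenberg uncertainty principle:
ΔxΔp ≥ ℏ/2

The minimum uncertainty in position is:
Δx_min = ℏ/(2Δp)
Δx_min = (1.055e-34 J·s) / (2 × 7.200e-25 kg·m/s)
Δx_min = 7.323e-11 m = 73.234 pm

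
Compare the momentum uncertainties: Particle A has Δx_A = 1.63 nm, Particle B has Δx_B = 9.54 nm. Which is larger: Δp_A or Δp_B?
Particle A has the larger minimum momentum uncertainty, by a factor of 5.85.

For each particle, the minimum momentum uncertainty is Δp_min = ℏ/(2Δx):

Particle A: Δp_A = ℏ/(2×1.630e-09 m) = 3.235e-26 kg·m/s
Particle B: Δp_B = ℏ/(2×9.540e-09 m) = 5.527e-27 kg·m/s

Ratio: Δp_A/Δp_B = 5.85

Since Δp_min ∝ 1/Δx, the particle with smaller position uncertainty (A) has larger momentum uncertainty.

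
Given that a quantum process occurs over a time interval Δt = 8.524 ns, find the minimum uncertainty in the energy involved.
38.609 neV

Using the energy-time uncertainty principle:
ΔEΔt ≥ ℏ/2

The minimum uncertainty in energy is:
ΔE_min = ℏ/(2Δt)
ΔE_min = (1.055e-34 J·s) / (2 × 8.524e-09 s)
ΔE_min = 6.186e-27 J = 38.609 neV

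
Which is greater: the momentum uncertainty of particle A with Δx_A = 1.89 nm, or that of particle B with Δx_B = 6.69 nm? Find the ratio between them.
Particle A has the larger minimum momentum uncertainty, by a factor of 3.54.

For each particle, the minimum momentum uncertainty is Δp_min = ℏ/(2Δx):

Particle A: Δp_A = ℏ/(2×1.890e-09 m) = 2.790e-26 kg·m/s
Particle B: Δp_B = ℏ/(2×6.690e-09 m) = 7.882e-27 kg·m/s

Ratio: Δp_A/Δp_B = 3.54

Since Δp_min ∝ 1/Δx, the particle with smaller position uncertainty (A) has larger momentum uncertainty.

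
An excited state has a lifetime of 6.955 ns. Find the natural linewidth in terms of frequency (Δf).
11.442 MHz

Using the energy-time uncertainty principle and E = hf:
ΔEΔt ≥ ℏ/2
hΔf·Δt ≥ ℏ/2

The minimum frequency uncertainty is:
Δf = ℏ/(2hτ) = 1/(4πτ)
Δf = 1/(4π × 6.955e-09 s)
Δf = 1.144e+07 Hz = 11.442 MHz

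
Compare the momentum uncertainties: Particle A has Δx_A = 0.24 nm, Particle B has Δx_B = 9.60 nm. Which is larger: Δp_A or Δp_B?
Particle A has the larger minimum momentum uncertainty, by a factor of 40.00.

For each particle, the minimum momentum uncertainty is Δp_min = ℏ/(2Δx):

Particle A: Δp_A = ℏ/(2×2.400e-10 m) = 2.197e-25 kg·m/s
Particle B: Δp_B = ℏ/(2×9.600e-09 m) = 5.493e-27 kg·m/s

Ratio: Δp_A/Δp_B = 40.00

Since Δp_min ∝ 1/Δx, the particle with smaller position uncertainty (A) has larger momentum uncertainty.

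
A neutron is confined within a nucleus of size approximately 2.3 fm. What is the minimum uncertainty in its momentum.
2.293 × 10^-20 kg·m/s

Using the Heisenberg uncertainty principle:
ΔxΔp ≥ ℏ/2

With Δx ≈ L = 2.300e-15 m (the confinement size):
Δp_min = ℏ/(2Δx)
Δp_min = (1.055e-34 J·s) / (2 × 2.300e-15 m)
Δp_min = 2.293e-20 kg·m/s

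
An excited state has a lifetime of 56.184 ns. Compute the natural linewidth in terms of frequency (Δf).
1.416 MHz

Using the energy-time uncertainty principle and E = hf:
ΔEΔt ≥ ℏ/2
hΔf·Δt ≥ ℏ/2

The minimum frequency uncertainty is:
Δf = ℏ/(2hτ) = 1/(4πτ)
Δf = 1/(4π × 5.618e-08 s)
Δf = 1.416e+06 Hz = 1.416 MHz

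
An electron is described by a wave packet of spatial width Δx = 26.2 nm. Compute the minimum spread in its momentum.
2.013 × 10^-27 kg·m/s

For a wave packet, the spatial width Δx and momentum spread Δp are related by the uncertainty principle:
ΔxΔp ≥ ℏ/2

The minimum momentum spread is:
Δp_min = ℏ/(2Δx)
Δp_min = (1.055e-34 J·s) / (2 × 2.620e-08 m)
Δp_min = 2.013e-27 kg·m/s

A wave packet cannot have both a well-defined position and well-defined momentum.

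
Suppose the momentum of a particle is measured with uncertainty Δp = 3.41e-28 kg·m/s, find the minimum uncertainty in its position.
154.629 nm

Using the Heisenberg uncertainty principle:
ΔxΔp ≥ ℏ/2

The minimum uncertainty in position is:
Δx_min = ℏ/(2Δp)
Δx_min = (1.055e-34 J·s) / (2 × 3.410e-28 kg·m/s)
Δx_min = 1.546e-07 m = 154.629 nm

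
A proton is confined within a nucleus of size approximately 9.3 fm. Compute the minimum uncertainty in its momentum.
5.670 × 10^-21 kg·m/s

Using the Heisenberg uncertainty principle:
ΔxΔp ≥ ℏ/2

With Δx ≈ L = 9.300e-15 m (the confinement size):
Δp_min = ℏ/(2Δx)
Δp_min = (1.055e-34 J·s) / (2 × 9.300e-15 m)
Δp_min = 5.670e-21 kg·m/s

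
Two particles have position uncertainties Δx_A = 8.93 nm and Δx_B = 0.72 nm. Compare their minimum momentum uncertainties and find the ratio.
Particle B has the larger minimum momentum uncertainty, by a factor of 12.40.

For each particle, the minimum momentum uncertainty is Δp_min = ℏ/(2Δx):

Particle A: Δp_A = ℏ/(2×8.930e-09 m) = 5.905e-27 kg·m/s
Particle B: Δp_B = ℏ/(2×7.200e-10 m) = 7.323e-26 kg·m/s

Ratio: Δp_B/Δp_A = 12.40

Since Δp_min ∝ 1/Δx, the particle with smaller position uncertainty (B) has larger momentum uncertainty.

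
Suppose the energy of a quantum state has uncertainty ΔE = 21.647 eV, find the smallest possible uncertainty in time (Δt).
15.203 as

Using the energy-time uncertainty principle:
ΔEΔt ≥ ℏ/2

The minimum uncertainty in time is:
Δt_min = ℏ/(2ΔE)
Δt_min = (1.055e-34 J·s) / (2 × 3.468e-18 J)
Δt_min = 1.520e-17 s = 15.203 as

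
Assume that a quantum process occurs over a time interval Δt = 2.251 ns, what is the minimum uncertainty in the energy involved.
146.204 neV

Using the energy-time uncertainty principle:
ΔEΔt ≥ ℏ/2

The minimum uncertainty in energy is:
ΔE_min = ℏ/(2Δt)
ΔE_min = (1.055e-34 J·s) / (2 × 2.251e-09 s)
ΔE_min = 2.342e-26 J = 146.204 neV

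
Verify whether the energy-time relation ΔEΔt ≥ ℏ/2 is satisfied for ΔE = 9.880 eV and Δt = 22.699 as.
No, it violates the uncertainty relation.

Calculate the product ΔEΔt:
ΔE = 9.880 eV = 1.583e-18 J
ΔEΔt = (1.583e-18 J) × (2.270e-17 s)
ΔEΔt = 3.593e-35 J·s

Compare to the minimum allowed value ℏ/2:
ℏ/2 = 5.273e-35 J·s

Since ΔEΔt = 3.593e-35 J·s < 5.273e-35 J·s = ℏ/2,
this violates the uncertainty relation.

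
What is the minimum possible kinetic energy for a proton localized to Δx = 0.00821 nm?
76.960 meV

Localizing a particle requires giving it sufficient momentum uncertainty:

1. From uncertainty principle: Δp ≥ ℏ/(2Δx)
   Δp_min = (1.055e-34 J·s) / (2 × 8.210e-12 m)
   Δp_min = 6.422e-24 kg·m/s

2. This momentum uncertainty corresponds to kinetic energy:
   KE ≈ (Δp)²/(2m) = (6.422e-24)²/(2 × 1.673e-27 kg)
   KE = 1.233e-20 J = 76.960 meV

Tighter localization requires more energy.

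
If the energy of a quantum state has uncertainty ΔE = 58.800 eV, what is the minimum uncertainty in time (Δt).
5.597 as

Using the energy-time uncertainty principle:
ΔEΔt ≥ ℏ/2

The minimum uncertainty in time is:
Δt_min = ℏ/(2ΔE)
Δt_min = (1.055e-34 J·s) / (2 × 9.421e-18 J)
Δt_min = 5.597e-18 s = 5.597 as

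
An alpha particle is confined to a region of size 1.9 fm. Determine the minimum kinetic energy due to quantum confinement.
361.720 keV

Using the uncertainty principle:

1. Position uncertainty: Δx ≈ 1.900e-15 m
2. Minimum momentum uncertainty: Δp = ℏ/(2Δx) = 2.775e-20 kg·m/s
3. Minimum kinetic energy:
   KE = (Δp)²/(2m) = (2.775e-20)²/(2 × 6.645e-27 kg)
   KE = 5.795e-14 J = 361.720 keV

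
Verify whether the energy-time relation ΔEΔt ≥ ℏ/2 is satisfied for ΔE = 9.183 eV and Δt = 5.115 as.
No, it violates the uncertainty relation.

Calculate the product ΔEΔt:
ΔE = 9.183 eV = 1.471e-18 J
ΔEΔt = (1.471e-18 J) × (5.115e-18 s)
ΔEΔt = 7.526e-36 J·s

Compare to the minimum allowed value ℏ/2:
ℏ/2 = 5.273e-35 J·s

Since ΔEΔt = 7.526e-36 J·s < 5.273e-35 J·s = ℏ/2,
this violates the uncertainty relation.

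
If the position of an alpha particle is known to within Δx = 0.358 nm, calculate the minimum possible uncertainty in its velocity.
22.166 m/s

Using the Heisenberg uncertainty principle and Δp = mΔv:
ΔxΔp ≥ ℏ/2
Δx(mΔv) ≥ ℏ/2

The minimum uncertainty in velocity is:
Δv_min = ℏ/(2mΔx)
Δv_min = (1.055e-34 J·s) / (2 × 6.645e-27 kg × 3.580e-10 m)
Δv_min = 2.217e+01 m/s = 22.166 m/s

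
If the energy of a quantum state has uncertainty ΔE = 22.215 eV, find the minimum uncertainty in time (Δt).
14.815 as

Using the energy-time uncertainty principle:
ΔEΔt ≥ ℏ/2

The minimum uncertainty in time is:
Δt_min = ℏ/(2ΔE)
Δt_min = (1.055e-34 J·s) / (2 × 3.559e-18 J)
Δt_min = 1.481e-17 s = 14.815 as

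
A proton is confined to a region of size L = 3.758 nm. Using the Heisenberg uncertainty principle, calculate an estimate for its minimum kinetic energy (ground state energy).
367.317 neV

Using the uncertainty principle to estimate ground state energy:

1. The position uncertainty is approximately the confinement size:
   Δx ≈ L = 3.758e-09 m

2. From ΔxΔp ≥ ℏ/2, the minimum momentum uncertainty is:
   Δp ≈ ℏ/(2L) = 1.403e-26 kg·m/s

3. The kinetic energy is approximately:
   KE ≈ (Δp)²/(2m) = (1.403e-26)²/(2 × 1.673e-27 kg)
   KE ≈ 5.885e-26 J = 367.317 neV

This is an order-of-magnitude estimate of the ground state energy.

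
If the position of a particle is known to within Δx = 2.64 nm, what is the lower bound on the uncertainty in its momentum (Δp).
1.997 × 10^-26 kg·m/s

Using the Heisenberg uncertainty principle:
ΔxΔp ≥ ℏ/2

The minimum uncertainty in momentum is:
Δp_min = ℏ/(2Δx)
Δp_min = (1.055e-34 J·s) / (2 × 2.640e-09 m)
Δp_min = 1.997e-26 kg·m/s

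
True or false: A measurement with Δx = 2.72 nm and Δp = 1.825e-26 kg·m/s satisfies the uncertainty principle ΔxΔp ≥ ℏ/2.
No, it violates the uncertainty principle (impossible measurement).

Calculate the product ΔxΔp:
ΔxΔp = (2.720e-09 m) × (1.825e-26 kg·m/s)
ΔxΔp = 4.964e-35 J·s

Compare to the minimum allowed value ℏ/2:
ℏ/2 = 5.273e-35 J·s

Since ΔxΔp = 4.964e-35 J·s < 5.273e-35 J·s = ℏ/2,
the measurement violates the uncertainty principle.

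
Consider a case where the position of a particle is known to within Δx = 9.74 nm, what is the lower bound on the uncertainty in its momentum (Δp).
5.414 × 10^-27 kg·m/s

Using the Heisenberg uncertainty principle:
ΔxΔp ≥ ℏ/2

The minimum uncertainty in momentum is:
Δp_min = ℏ/(2Δx)
Δp_min = (1.055e-34 J·s) / (2 × 9.740e-09 m)
Δp_min = 5.414e-27 kg·m/s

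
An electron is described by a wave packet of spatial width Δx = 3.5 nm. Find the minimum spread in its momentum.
1.507 × 10^-26 kg·m/s

For a wave packet, the spatial width Δx and momentum spread Δp are related by the uncertainty principle:
ΔxΔp ≥ ℏ/2

The minimum momentum spread is:
Δp_min = ℏ/(2Δx)
Δp_min = (1.055e-34 J·s) / (2 × 3.500e-09 m)
Δp_min = 1.507e-26 kg·m/s

A wave packet cannot have both a well-defined position and well-defined momentum.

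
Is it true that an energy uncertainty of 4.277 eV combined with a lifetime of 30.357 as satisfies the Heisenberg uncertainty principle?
No, it violates the uncertainty relation.

Calculate the product ΔEΔt:
ΔE = 4.277 eV = 6.853e-19 J
ΔEΔt = (6.853e-19 J) × (3.036e-17 s)
ΔEΔt = 2.080e-35 J·s

Compare to the minimum allowed value ℏ/2:
ℏ/2 = 5.273e-35 J·s

Since ΔEΔt = 2.080e-35 J·s < 5.273e-35 J·s = ℏ/2,
this violates the uncertainty relation.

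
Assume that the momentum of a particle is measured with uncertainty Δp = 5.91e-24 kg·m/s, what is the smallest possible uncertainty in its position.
8.922 pm

Using the Heisenberg uncertainty principle:
ΔxΔp ≥ ℏ/2

The minimum uncertainty in position is:
Δx_min = ℏ/(2Δp)
Δx_min = (1.055e-34 J·s) / (2 × 5.910e-24 kg·m/s)
Δx_min = 8.922e-12 m = 8.922 pm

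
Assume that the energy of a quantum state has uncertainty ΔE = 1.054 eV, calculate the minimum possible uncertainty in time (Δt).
312.245 as

Using the energy-time uncertainty principle:
ΔEΔt ≥ ℏ/2

The minimum uncertainty in time is:
Δt_min = ℏ/(2ΔE)
Δt_min = (1.055e-34 J·s) / (2 × 1.689e-19 J)
Δt_min = 3.122e-16 s = 312.245 as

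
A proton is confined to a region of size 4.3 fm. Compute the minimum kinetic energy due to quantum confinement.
280.555 keV

Using the uncertainty principle:

1. Position uncertainty: Δx ≈ 4.300e-15 m
2. Minimum momentum uncertainty: Δp = ℏ/(2Δx) = 1.226e-20 kg·m/s
3. Minimum kinetic energy:
   KE = (Δp)²/(2m) = (1.226e-20)²/(2 × 1.673e-27 kg)
   KE = 4.495e-14 J = 280.555 keV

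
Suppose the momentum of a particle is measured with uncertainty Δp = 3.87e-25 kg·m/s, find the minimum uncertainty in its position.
136.250 pm

Using the Heisenberg uncertainty principle:
ΔxΔp ≥ ℏ/2

The minimum uncertainty in position is:
Δx_min = ℏ/(2Δp)
Δx_min = (1.055e-34 J·s) / (2 × 3.870e-25 kg·m/s)
Δx_min = 1.362e-10 m = 136.250 pm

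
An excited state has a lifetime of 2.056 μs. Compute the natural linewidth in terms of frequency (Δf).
38.705 kHz

Using the energy-time uncertainty principle and E = hf:
ΔEΔt ≥ ℏ/2
hΔf·Δt ≥ ℏ/2

The minimum frequency uncertainty is:
Δf = ℏ/(2hτ) = 1/(4πτ)
Δf = 1/(4π × 2.056e-06 s)
Δf = 3.870e+04 Hz = 38.705 kHz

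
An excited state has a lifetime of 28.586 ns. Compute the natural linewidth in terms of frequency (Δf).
2.784 MHz

Using the energy-time uncertainty principle and E = hf:
ΔEΔt ≥ ℏ/2
hΔf·Δt ≥ ℏ/2

The minimum frequency uncertainty is:
Δf = ℏ/(2hτ) = 1/(4πτ)
Δf = 1/(4π × 2.859e-08 s)
Δf = 2.784e+06 Hz = 2.784 MHz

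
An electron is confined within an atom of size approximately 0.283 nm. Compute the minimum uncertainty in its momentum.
1.863 × 10^-25 kg·m/s

Using the Heisenberg uncertainty principle:
ΔxΔp ≥ ℏ/2

With Δx ≈ L = 2.830e-10 m (the confinement size):
Δp_min = ℏ/(2Δx)
Δp_min = (1.055e-34 J·s) / (2 × 2.830e-10 m)
Δp_min = 1.863e-25 kg·m/s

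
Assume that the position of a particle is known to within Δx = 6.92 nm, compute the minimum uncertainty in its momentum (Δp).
7.620 × 10^-27 kg·m/s

Using the Heisenberg uncertainty principle:
ΔxΔp ≥ ℏ/2

The minimum uncertainty in momentum is:
Δp_min = ℏ/(2Δx)
Δp_min = (1.055e-34 J·s) / (2 × 6.920e-09 m)
Δp_min = 7.620e-27 kg·m/s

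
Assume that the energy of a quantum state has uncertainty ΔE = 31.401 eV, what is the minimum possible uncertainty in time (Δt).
10.481 as

Using the energy-time uncertainty principle:
ΔEΔt ≥ ℏ/2

The minimum uncertainty in time is:
Δt_min = ℏ/(2ΔE)
Δt_min = (1.055e-34 J·s) / (2 × 5.031e-18 J)
Δt_min = 1.048e-17 s = 10.481 as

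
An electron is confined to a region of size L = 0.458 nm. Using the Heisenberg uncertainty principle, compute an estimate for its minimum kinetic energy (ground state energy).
45.408 meV

Using the uncertainty principle to estimate ground state energy:

1. The position uncertainty is approximately the confinement size:
   Δx ≈ L = 4.580e-10 m

2. From ΔxΔp ≥ ℏ/2, the minimum momentum uncertainty is:
   Δp ≈ ℏ/(2L) = 1.151e-25 kg·m/s

3. The kinetic energy is approximately:
   KE ≈ (Δp)²/(2m) = (1.151e-25)²/(2 × 9.109e-31 kg)
   KE ≈ 7.275e-21 J = 45.408 meV

This is an order-of-magnitude estimate of the ground state energy.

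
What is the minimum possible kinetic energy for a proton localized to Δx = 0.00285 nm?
638.652 meV

Localizing a particle requires giving it sufficient momentum uncertainty:

1. From uncertainty principle: Δp ≥ ℏ/(2Δx)
   Δp_min = (1.055e-34 J·s) / (2 × 2.850e-12 m)
   Δp_min = 1.850e-23 kg·m/s

2. This momentum uncertainty corresponds to kinetic energy:
   KE ≈ (Δp)²/(2m) = (1.850e-23)²/(2 × 1.673e-27 kg)
   KE = 1.023e-19 J = 638.652 meV

Tighter localization requires more energy.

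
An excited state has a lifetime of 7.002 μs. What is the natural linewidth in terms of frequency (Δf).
11.365 kHz

Using the energy-time uncertainty principle and E = hf:
ΔEΔt ≥ ℏ/2
hΔf·Δt ≥ ℏ/2

The minimum frequency uncertainty is:
Δf = ℏ/(2hτ) = 1/(4πτ)
Δf = 1/(4π × 7.002e-06 s)
Δf = 1.136e+04 Hz = 11.365 kHz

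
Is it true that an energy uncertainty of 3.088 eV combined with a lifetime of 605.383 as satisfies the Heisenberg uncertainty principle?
Yes, it satisfies the uncertainty relation.

Calculate the product ΔEΔt:
ΔE = 3.088 eV = 4.948e-19 J
ΔEΔt = (4.948e-19 J) × (6.054e-16 s)
ΔEΔt = 2.995e-34 J·s

Compare to the minimum allowed value ℏ/2:
ℏ/2 = 5.273e-35 J·s

Since ΔEΔt = 2.995e-34 J·s ≥ 5.273e-35 J·s = ℏ/2,
this satisfies the uncertainty relation.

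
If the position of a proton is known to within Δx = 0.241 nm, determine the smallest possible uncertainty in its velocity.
130.807 m/s

Using the Heisenberg uncertainty principle and Δp = mΔv:
ΔxΔp ≥ ℏ/2
Δx(mΔv) ≥ ℏ/2

The minimum uncertainty in velocity is:
Δv_min = ℏ/(2mΔx)
Δv_min = (1.055e-34 J·s) / (2 × 1.673e-27 kg × 2.410e-10 m)
Δv_min = 1.308e+02 m/s = 130.807 m/s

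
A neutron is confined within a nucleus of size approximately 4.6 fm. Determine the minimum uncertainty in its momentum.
1.146 × 10^-20 kg·m/s

Using the Heisenberg uncertainty principle:
ΔxΔp ≥ ℏ/2

With Δx ≈ L = 4.600e-15 m (the confinement size):
Δp_min = ℏ/(2Δx)
Δp_min = (1.055e-34 J·s) / (2 × 4.600e-15 m)
Δp_min = 1.146e-20 kg·m/s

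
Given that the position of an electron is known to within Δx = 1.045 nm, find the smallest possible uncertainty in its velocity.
55.391 km/s

Using the Heisenberg uncertainty principle and Δp = mΔv:
ΔxΔp ≥ ℏ/2
Δx(mΔv) ≥ ℏ/2

The minimum uncertainty in velocity is:
Δv_min = ℏ/(2mΔx)
Δv_min = (1.055e-34 J·s) / (2 × 9.109e-31 kg × 1.045e-09 m)
Δv_min = 5.539e+04 m/s = 55.391 km/s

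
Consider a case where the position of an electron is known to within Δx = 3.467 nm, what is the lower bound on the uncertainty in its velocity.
16.696 km/s

Using the Heisenberg uncertainty principle and Δp = mΔv:
ΔxΔp ≥ ℏ/2
Δx(mΔv) ≥ ℏ/2

The minimum uncertainty in velocity is:
Δv_min = ℏ/(2mΔx)
Δv_min = (1.055e-34 J·s) / (2 × 9.109e-31 kg × 3.467e-09 m)
Δv_min = 1.670e+04 m/s = 16.696 km/s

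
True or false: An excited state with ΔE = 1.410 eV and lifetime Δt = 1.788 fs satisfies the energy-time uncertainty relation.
Yes, it satisfies the uncertainty relation.

Calculate the product ΔEΔt:
ΔE = 1.410 eV = 2.259e-19 J
ΔEΔt = (2.259e-19 J) × (1.788e-15 s)
ΔEΔt = 4.039e-34 J·s

Compare to the minimum allowed value ℏ/2:
ℏ/2 = 5.273e-35 J·s

Since ΔEΔt = 4.039e-34 J·s ≥ 5.273e-35 J·s = ℏ/2,
this satisfies the uncertainty relation.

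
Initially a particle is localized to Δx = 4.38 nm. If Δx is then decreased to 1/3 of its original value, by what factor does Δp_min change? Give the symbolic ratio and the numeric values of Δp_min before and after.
Original Δp_min = 1.204 × 10^-26 kg·m/s; new Δp'_min = 3.612 × 10^-26 kg·m/s; ratio Δp'_min/Δp_min = 3.

From the uncertainty principle ΔxΔp ≥ ℏ/2, the minimum momentum uncertainty is Δp_min = ℏ/(2Δx).

Original (Δx = 4.38 nm = 4.380e-09 m):
Δp_min = (1.055e-34 J·s)/(2 × 4.380e-09 m) = 1.204e-26 kg·m/s

When Δx → (1/3)Δx:
Δp'_min = ℏ/(2 × (1/3)Δx) = 3 × ℏ/(2Δx) = 3 × Δp_min
Δp'_min = 3 × 1.204e-26 kg·m/s = 3.612e-26 kg·m/s

Since Δp_min ∝ 1/Δx, when Δx is decreased to 1/3 of its original value, Δp_min increases to 3 times its original value.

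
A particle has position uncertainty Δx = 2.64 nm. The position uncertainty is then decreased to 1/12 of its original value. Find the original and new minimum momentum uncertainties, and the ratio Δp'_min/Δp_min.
Original Δp_min = 1.997 × 10^-26 kg·m/s; new Δp'_min = 2.397 × 10^-25 kg·m/s; ratio Δp'_min/Δp_min = 12.

From the uncertainty principle ΔxΔp ≥ ℏ/2, the minimum momentum uncertainty is Δp_min = ℏ/(2Δx).

Original (Δx = 2.64 nm = 2.640e-09 m):
Δp_min = (1.055e-34 J·s)/(2 × 2.640e-09 m) = 1.997e-26 kg·m/s

When Δx → (1/12)Δx:
Δp'_min = ℏ/(2 × (1/12)Δx) = 12 × ℏ/(2Δx) = 12 × Δp_min
Δp'_min = 12 × 1.997e-26 kg·m/s = 2.397e-25 kg·m/s

Since Δp_min ∝ 1/Δx, when Δx is decreased to 1/12 of its original value, Δp_min increases to 12 times its original value.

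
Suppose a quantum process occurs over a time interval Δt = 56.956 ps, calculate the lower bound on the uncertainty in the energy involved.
5.778 μeV

Using the energy-time uncertainty principle:
ΔEΔt ≥ ℏ/2

The minimum uncertainty in energy is:
ΔE_min = ℏ/(2Δt)
ΔE_min = (1.055e-34 J·s) / (2 × 5.696e-11 s)
ΔE_min = 9.258e-25 J = 5.778 μeV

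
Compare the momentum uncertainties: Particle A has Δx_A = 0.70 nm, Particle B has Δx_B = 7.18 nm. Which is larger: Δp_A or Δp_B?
Particle A has the larger minimum momentum uncertainty, by a factor of 10.26.

For each particle, the minimum momentum uncertainty is Δp_min = ℏ/(2Δx):

Particle A: Δp_A = ℏ/(2×7.000e-10 m) = 7.533e-26 kg·m/s
Particle B: Δp_B = ℏ/(2×7.180e-09 m) = 7.344e-27 kg·m/s

Ratio: Δp_A/Δp_B = 10.26

Since Δp_min ∝ 1/Δx, the particle with smaller position uncertainty (A) has larger momentum uncertainty.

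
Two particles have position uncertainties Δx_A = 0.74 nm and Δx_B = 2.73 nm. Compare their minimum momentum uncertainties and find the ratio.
Particle A has the larger minimum momentum uncertainty, by a factor of 3.69.

For each particle, the minimum momentum uncertainty is Δp_min = ℏ/(2Δx):

Particle A: Δp_A = ℏ/(2×7.400e-10 m) = 7.125e-26 kg·m/s
Particle B: Δp_B = ℏ/(2×2.730e-09 m) = 1.931e-26 kg·m/s

Ratio: Δp_A/Δp_B = 3.69

Since Δp_min ∝ 1/Δx, the particle with smaller position uncertainty (A) has larger momentum uncertainty.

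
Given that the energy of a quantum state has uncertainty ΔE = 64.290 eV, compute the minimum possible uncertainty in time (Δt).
5.119 as

Using the energy-time uncertainty principle:
ΔEΔt ≥ ℏ/2

The minimum uncertainty in time is:
Δt_min = ℏ/(2ΔE)
Δt_min = (1.055e-34 J·s) / (2 × 1.030e-17 J)
Δt_min = 5.119e-18 s = 5.119 as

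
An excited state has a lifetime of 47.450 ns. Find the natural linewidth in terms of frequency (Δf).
1.677 MHz

Using the energy-time uncertainty principle and E = hf:
ΔEΔt ≥ ℏ/2
hΔf·Δt ≥ ℏ/2

The minimum frequency uncertainty is:
Δf = ℏ/(2hτ) = 1/(4πτ)
Δf = 1/(4π × 4.745e-08 s)
Δf = 1.677e+06 Hz = 1.677 MHz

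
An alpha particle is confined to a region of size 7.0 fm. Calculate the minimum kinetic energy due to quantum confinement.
26.649 keV

Using the uncertainty principle:

1. Position uncertainty: Δx ≈ 7.000e-15 m
2. Minimum momentum uncertainty: Δp = ℏ/(2Δx) = 7.533e-21 kg·m/s
3. Minimum kinetic energy:
   KE = (Δp)²/(2m) = (7.533e-21)²/(2 × 6.645e-27 kg)
   KE = 4.270e-15 J = 26.649 keV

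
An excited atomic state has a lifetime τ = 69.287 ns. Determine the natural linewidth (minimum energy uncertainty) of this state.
4.750 neV

Using the energy-time uncertainty principle:
ΔEΔt ≥ ℏ/2

The lifetime τ represents the time uncertainty Δt.
The natural linewidth (minimum energy uncertainty) is:

ΔE = ℏ/(2τ)
ΔE = (1.055e-34 J·s) / (2 × 6.929e-08 s)
ΔE = 7.610e-28 J = 4.750 neV

This natural linewidth limits the precision of spectroscopic measurements.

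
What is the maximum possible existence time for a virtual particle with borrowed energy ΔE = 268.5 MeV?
1.226 ys

Using the energy-time uncertainty principle:
ΔEΔt ≥ ℏ/2

For a virtual particle borrowing energy ΔE, the maximum lifetime is:
Δt_max = ℏ/(2ΔE)

Converting energy:
ΔE = 268.5 MeV = 4.302e-11 J

Δt_max = (1.055e-34 J·s) / (2 × 4.302e-11 J)
Δt_max = 1.226e-24 s = 1.226 ys

Virtual particles with higher borrowed energy exist for shorter times.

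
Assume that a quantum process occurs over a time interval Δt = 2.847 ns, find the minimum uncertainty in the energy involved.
115.597 neV

Using the energy-time uncertainty principle:
ΔEΔt ≥ ℏ/2

The minimum uncertainty in energy is:
ΔE_min = ℏ/(2Δt)
ΔE_min = (1.055e-34 J·s) / (2 × 2.847e-09 s)
ΔE_min = 1.852e-26 J = 115.597 neV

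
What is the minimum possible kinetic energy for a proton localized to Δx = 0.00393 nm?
335.868 meV

Localizing a particle requires giving it sufficient momentum uncertainty:

1. From uncertainty principle: Δp ≥ ℏ/(2Δx)
   Δp_min = (1.055e-34 J·s) / (2 × 3.930e-12 m)
   Δp_min = 1.342e-23 kg·m/s

2. This momentum uncertainty corresponds to kinetic energy:
   KE ≈ (Δp)²/(2m) = (1.342e-23)²/(2 × 1.673e-27 kg)
   KE = 5.381e-20 J = 335.868 meV

Tighter localization requires more energy.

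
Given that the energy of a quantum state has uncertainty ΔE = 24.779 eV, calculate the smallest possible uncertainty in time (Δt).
13.282 as

Using the energy-time uncertainty principle:
ΔEΔt ≥ ℏ/2

The minimum uncertainty in time is:
Δt_min = ℏ/(2ΔE)
Δt_min = (1.055e-34 J·s) / (2 × 3.970e-18 J)
Δt_min = 1.328e-17 s = 13.282 as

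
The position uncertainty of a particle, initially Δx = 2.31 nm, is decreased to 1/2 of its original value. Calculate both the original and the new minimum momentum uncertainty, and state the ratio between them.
Original Δp_min = 2.283 × 10^-26 kg·m/s; new Δp'_min = 4.565 × 10^-26 kg·m/s; ratio Δp'_min/Δp_min = 2.

From the uncertainty principle ΔxΔp ≥ ℏ/2, the minimum momentum uncertainty is Δp_min = ℏ/(2Δx).

Original (Δx = 2.31 nm = 2.310e-09 m):
Δp_min = (1.055e-34 J·s)/(2 × 2.310e-09 m) = 2.283e-26 kg·m/s

When Δx → (1/2)Δx:
Δp'_min = ℏ/(2 × (1/2)Δx) = 2 × ℏ/(2Δx) = 2 × Δp_min
Δp'_min = 2 × 2.283e-26 kg·m/s = 4.565e-26 kg·m/s

Since Δp_min ∝ 1/Δx, when Δx is decreased to 1/2 of its original value, Δp_min increases to 2 times its original value.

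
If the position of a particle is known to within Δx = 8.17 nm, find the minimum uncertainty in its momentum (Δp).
6.454 × 10^-27 kg·m/s

Using the Heisenberg uncertainty principle:
ΔxΔp ≥ ℏ/2

The minimum uncertainty in momentum is:
Δp_min = ℏ/(2Δx)
Δp_min = (1.055e-34 J·s) / (2 × 8.170e-09 m)
Δp_min = 6.454e-27 kg·m/s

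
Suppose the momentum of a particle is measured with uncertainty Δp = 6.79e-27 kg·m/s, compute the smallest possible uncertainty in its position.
7.766 nm

Using the Heisenberg uncertainty principle:
ΔxΔp ≥ ℏ/2

The minimum uncertainty in position is:
Δx_min = ℏ/(2Δp)
Δx_min = (1.055e-34 J·s) / (2 × 6.790e-27 kg·m/s)
Δx_min = 7.766e-09 m = 7.766 nm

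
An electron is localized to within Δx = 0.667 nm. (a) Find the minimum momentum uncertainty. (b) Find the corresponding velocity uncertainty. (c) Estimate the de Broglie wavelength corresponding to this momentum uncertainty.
(a) Δp_min = 7.905 × 10^-26 kg·m/s
(b) Δv_min = 86.782 km/s
(c) λ_dB = 8.382 nm

Step-by-step:

(a) From the uncertainty principle:
Δp_min = ℏ/(2Δx) = (1.055e-34 J·s)/(2 × 6.670e-10 m) = 7.905e-26 kg·m/s

(b) The velocity uncertainty:
Δv = Δp/m = (7.905e-26 kg·m/s)/(9.109e-31 kg) = 8.678e+04 m/s = 86.782 km/s

(c) The de Broglie wavelength for this momentum:
λ = h/p = (6.626e-34 J·s)/(7.905e-26 kg·m/s) = 8.382e-09 m = 8.382 nm

Note: The de Broglie wavelength is comparable to the localization size, as expected from wave-particle duality.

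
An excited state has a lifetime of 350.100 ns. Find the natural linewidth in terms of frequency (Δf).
227.299 kHz

Using the energy-time uncertainty principle and E = hf:
ΔEΔt ≥ ℏ/2
hΔf·Δt ≥ ℏ/2

The minimum frequency uncertainty is:
Δf = ℏ/(2hτ) = 1/(4πτ)
Δf = 1/(4π × 3.501e-07 s)
Δf = 2.273e+05 Hz = 227.299 kHz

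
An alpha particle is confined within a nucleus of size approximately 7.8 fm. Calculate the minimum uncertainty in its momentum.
6.760 × 10^-21 kg·m/s

Using the Heisenberg uncertainty principle:
ΔxΔp ≥ ℏ/2

With Δx ≈ L = 7.800e-15 m (the confinement size):
Δp_min = ℏ/(2Δx)
Δp_min = (1.055e-34 J·s) / (2 × 7.800e-15 m)
Δp_min = 6.760e-21 kg·m/s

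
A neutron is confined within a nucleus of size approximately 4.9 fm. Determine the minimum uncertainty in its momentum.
1.076 × 10^-20 kg·m/s

Using the Heisenberg uncertainty principle:
ΔxΔp ≥ ℏ/2

With Δx ≈ L = 4.900e-15 m (the confinement size):
Δp_min = ℏ/(2Δx)
Δp_min = (1.055e-34 J·s) / (2 × 4.900e-15 m)
Δp_min = 1.076e-20 kg·m/s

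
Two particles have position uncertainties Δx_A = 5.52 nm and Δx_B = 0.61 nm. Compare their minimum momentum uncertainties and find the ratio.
Particle B has the larger minimum momentum uncertainty, by a factor of 9.05.

For each particle, the minimum momentum uncertainty is Δp_min = ℏ/(2Δx):

Particle A: Δp_A = ℏ/(2×5.520e-09 m) = 9.552e-27 kg·m/s
Particle B: Δp_B = ℏ/(2×6.100e-10 m) = 8.644e-26 kg·m/s

Ratio: Δp_B/Δp_A = 9.05

Since Δp_min ∝ 1/Δx, the particle with smaller position uncertainty (B) has larger momentum uncertainty.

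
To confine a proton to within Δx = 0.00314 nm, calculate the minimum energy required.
526.132 meV

Localizing a particle requires giving it sufficient momentum uncertainty:

1. From uncertainty principle: Δp ≥ ℏ/(2Δx)
   Δp_min = (1.055e-34 J·s) / (2 × 3.140e-12 m)
   Δp_min = 1.679e-23 kg·m/s

2. This momentum uncertainty corresponds to kinetic energy:
   KE ≈ (Δp)²/(2m) = (1.679e-23)²/(2 × 1.673e-27 kg)
   KE = 8.430e-20 J = 526.132 meV

Tighter localization requires more energy.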